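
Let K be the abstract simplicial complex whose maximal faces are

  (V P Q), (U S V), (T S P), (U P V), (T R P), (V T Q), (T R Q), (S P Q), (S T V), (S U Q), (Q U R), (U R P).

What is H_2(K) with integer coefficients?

H_2 = 0.

Order the vertices as P < Q < R < S < T < U < V. Listing each simplex with vertices in this order, K has dimension 2 with simplices:

  0-simplices (7): P, Q, R, S, T, U, V
  1-simplices (18): PQ, PR, PS, PT, PU, PV, QR, QS, QT, QU, QV, RT, RU, ST, SU, SV, TV, UV
  2-simplices (12): PQS, PQV, PRT, PRU, PST, PUV, QRT, QRU, QSU, QTV, STV, SUV

Hence C_0 ≅ Z^7, C_1 ≅ Z^18, C_2 ≅ Z^12.

∂_1: C_1 → C_0 is given by ∂[p,q] = [q] − [p]. For instance
  ∂QU = U − Q.
The 7×18 boundary matrix has rank 6 and Smith normal form diag(1,1,1,1,1,1).

Boundary ∂_2: C_2 → C_1 acts by ∂[p,q,r] = [q,r] − [p,r] + [p,q]. For instance
  ∂PQV = QV − PV + PQ,
  ∂PQS = QS − PS + PQ.
This gives a 18×12 integer matrix of rank 12; reducing to Smith normal form yields diagonal entries (1,1,1,1,1,1,1,1,1,1,1,2).

Now H_k = ker ∂_k / im ∂_{k+1}, so:

  H_2: rank ker ∂_2 − rank ∂_3 = (12 − 12) − 0 = 0, and there is no ∂_3, so H_2 ≅ 0.

(K is a triangulation of the real projective plane RP^2.)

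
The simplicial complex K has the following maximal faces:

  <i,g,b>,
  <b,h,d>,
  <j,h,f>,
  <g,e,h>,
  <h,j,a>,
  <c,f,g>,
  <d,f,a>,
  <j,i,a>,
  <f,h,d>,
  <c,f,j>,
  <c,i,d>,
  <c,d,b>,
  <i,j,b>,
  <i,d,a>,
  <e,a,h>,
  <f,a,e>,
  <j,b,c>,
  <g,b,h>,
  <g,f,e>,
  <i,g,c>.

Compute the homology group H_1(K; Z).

H_1 = Z ⊕ Z/2Z.

Fix the vertex order a < b < c < d < e < f < g < h < i < j and write every simplex with vertices in increasing order. Then dim K = 2 and the simplices of K are:

  0-simplices (10): a, b, c, d, e, f, g, h, i, j
  1-simplices (30): ad, ae, af, ah, ai, aj, bc, bd, bg, bh, bi, bj, cd, cf, cg, ci, cj, df, dh, di, ef, eg, eh, fg, fh, fj, gh, gi, hj, ij
  2-simplices (20): adf, adi, aef, aeh, ahj, aij, bcd, bcj, bdh, bgh, bgi, bij, cdi, cfg, cfj, cgi, dfh, efg, egh, fhj

giving chain groups C_0 ≅ Z^10, C_1 ≅ Z^30, C_2 ≅ Z^20.

∂_1: C_1 → C_0 sends each edge [p,q] (with p < q) to q − p.
The resulting 10×30 matrix has rank 9, and its Smith normal form has invariant factors (1,1,1,1,1,1,1,1,1).

Boundary ∂_2: C_2 → C_1 sends each 2-simplex [p,q,r] to [q,r] − [p,r] + [p,q]. For instance
  ∂cgi = gi − ci + cg,
  ∂adi = di − ai + ad.
The resulting 30×20 matrix has rank 20, and its Smith normal form has invariant factors (1,1,1,1,1,1,1,1,1,1,1,1,1,1,1,1,1,1,1,2).

Now H_k = ker ∂_k / im ∂_{k+1}, so:

  H_1: rank ker ∂_1 − rank ∂_2 = (30 − 9) − 20 = 1, and ∂_2 has invariant factor 2 > 1, so H_1 = Z ⊕ Z/2Z.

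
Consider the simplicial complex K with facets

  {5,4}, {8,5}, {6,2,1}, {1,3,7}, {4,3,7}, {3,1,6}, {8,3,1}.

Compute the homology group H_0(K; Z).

H_0 = Z.

Fix the vertex order 1 < 2 < 3 < 4 < 5 < 6 < 7 < 8 and write every simplex with vertices in increasing order. Then dim K = 2 and the simplices of K are:

  0-simplices (8): [1], [2], [3], [4], [5], [6], [7], [8]
  1-simplices (13): [1,2], [1,3], [1,6], [1,7], [1,8], [2,6], [3,4], [3,6], [3,7], [3,8], [4,5], [4,7], [5,8]
  2-simplices (5): [1,2,6], [1,3,6], [1,3,7], [1,3,8], [3,4,7]

Hence C_0 ≅ Z^8, C_1 ≅ Z^13, C_2 ≅ Z^5.

The boundary map ∂_1: C_1 → C_0 is given by ∂[p,q] = [q] − [p].
This gives a 8×13 integer matrix of rank 7; reducing to Smith normal form yields diagonal entries (1,1,1,1,1,1,1).

The boundary map ∂_2: C_2 → C_1 maps a triangle to the signed sum of its edges. For instance
  ∂[1,3,6] = [3,6] − [1,6] + [1,3],
  ∂[1,3,7] = [3,7] − [1,7] + [1,3].
This gives a 13×5 integer matrix of rank 5; reducing to Smith normal form yields diagonal entries (1,1,1,1,1).

Now H_k = ker ∂_k / im ∂_{k+1}, so:

  H_0: rank C_0 − rank ∂_1 = 8 − 7 = 1, and the invariant factors of ∂_1 are all 1, so H_0 = Z.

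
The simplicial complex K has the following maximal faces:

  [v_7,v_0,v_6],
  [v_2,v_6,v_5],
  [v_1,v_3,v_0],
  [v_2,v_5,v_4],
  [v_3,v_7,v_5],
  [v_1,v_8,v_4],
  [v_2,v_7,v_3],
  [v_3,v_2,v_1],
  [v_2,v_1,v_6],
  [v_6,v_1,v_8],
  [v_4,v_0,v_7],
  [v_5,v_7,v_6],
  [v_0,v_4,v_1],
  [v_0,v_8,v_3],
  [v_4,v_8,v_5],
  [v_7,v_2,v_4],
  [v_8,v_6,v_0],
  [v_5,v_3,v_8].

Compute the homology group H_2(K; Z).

H_2 ≅ 0.

Take the total order v_0 < v_1 < v_2 < v_3 < v_4 < v_5 < v_6 < v_7 < v_8 on the vertex set. Then K (dimension 2) consists of the simplices:

  0-simplices (9): [v_0], [v_1], [v_2], [v_3], [v_4], [v_5], [v_6], [v_7], [v_8]
  1-simplices (27): (27 of them)
  2-simplices (18): (18 of them)

so the chain groups are C_0 ≅ Z^9, C_1 ≅ Z^27, C_2 ≅ Z^18.

Boundary ∂_1: C_1 → C_0 sends each edge [p,q] (with p < q) to q − p. For instance
  ∂[v_4,v_8] = [v_8] − [v_4].
The 9×27 boundary matrix has rank 8 and Smith normal form diag(1,1,1,1,1,1,1,1).

The boundary map ∂_2: C_2 → C_1 maps a triangle to the signed sum of its edges. For instance
  ∂[v_0,v_6,v_7] = [v_6,v_7] − [v_0,v_7] + [v_0,v_6],
  ∂[v_0,v_3,v_8] = [v_3,v_8] − [v_0,v_8] + [v_0,v_3].
This gives a 27×18 integer matrix of rank 18; reducing to Smith normal form yields diagonal entries (1,1,1,1,1,1,1,1,1,1,1,1,1,1,1,1,1,2).

Reading off H_k = ker ∂_k / im ∂_{k+1}:

  H_2: rank ker ∂_2 − rank ∂_3 = (18 − 18) − 0 = 0, and there is no ∂_3, so H_2 = 0.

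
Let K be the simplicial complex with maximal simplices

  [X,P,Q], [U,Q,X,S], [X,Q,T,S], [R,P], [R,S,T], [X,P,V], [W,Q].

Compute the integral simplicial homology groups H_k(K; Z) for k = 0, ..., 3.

K has 9 vertices, 17 edges, 10 triangles, 2 3-simplices.
rank ∂_0 = 0, rank ∂_1 = 8 ⇒ b_0 = 9 − 0 − 8 = 1; all invariant factors of ∂_1 are 1 so no torsion. So H_0 = Z.
rank ∂_1 = 8, rank ∂_2 = 8 ⇒ b_1 = 17 − 8 − 8 = 1; all invariant factors of ∂_2 are 1 so no torsion. So H_1 = Z.
rank ∂_2 = 8, rank ∂_3 = 2 ⇒ b_2 = 10 − 8 − 2 = 0; all invariant factors of ∂_3 are 1 so no torsion. So H_2 = 0.
rank ∂_3 = 2, rank ∂_4 = 0 ⇒ b_3 = 2 − 2 − 0 = 0. So H_3 = 0.

H_0 ≅ Z,  H_1 ≅ Z,  H_2 = 0,  H_3 = 0.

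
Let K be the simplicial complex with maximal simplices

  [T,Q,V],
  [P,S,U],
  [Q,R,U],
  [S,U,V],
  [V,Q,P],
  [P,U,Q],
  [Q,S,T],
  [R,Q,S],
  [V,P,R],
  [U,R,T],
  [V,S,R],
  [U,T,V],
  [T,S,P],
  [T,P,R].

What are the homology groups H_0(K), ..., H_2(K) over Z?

We work with the vertex ordering P < Q < R < S < T < U < V. The simplices of K, each written with vertices in increasing order, are:

  0-simplices (7): P, Q, R, S, T, U, V
  1-simplices (21): PQ, PR, PS, PT, PU, PV, QR, QS, QT, QU, QV, RS, RT, RU, RV, ST, SU, SV, TU, TV, UV
  2-simplices (14): PQU, PQV, PRT, PRV, PST, PSU, QRS, QRU, QST, QTV, RSV, RTU, SUV, TUV

so the chain groups are C_0 ≅ Z^7, C_1 ≅ Z^21, C_2 ≅ Z^14.

Boundary ∂_1: C_1 → C_0 sends each edge [p,q] (with p < q) to q − p. For instance
  ∂UV = V − U.
This gives a 7×21 integer matrix of rank 6; reducing to Smith normal form yields diagonal entries (1,1,1,1,1,1).

∂_2: C_2 → C_1 maps a triangle to the signed sum of its edges. For instance
  ∂QRU = RU − QU + QR,
  ∂RTU = TU − RU + RT.
The 21×14 boundary matrix has rank 13 and Smith normal form diag(1,1,1,1,1,1,1,1,1,1,1,1,1).

Now H_k = ker ∂_k / im ∂_{k+1}, so:

  H_0: rank C_0 − rank ∂_1 = 7 − 6 = 1, and the invariant factors of ∂_1 are all 1, so H_0 = Z.
  H_1: rank ker ∂_1 − rank ∂_2 = (21 − 6) − 13 = 2, and the invariant factors of ∂_2 are all 1, so H_1 = Z^2.
  H_2: rank ker ∂_2 − rank ∂_3 = (14 − 13) − 0 = 1, and there is no ∂_3, so H_2 = Z.

As a check, the Euler characteristic is 7 − 21 + 14 = 0, which agrees with 1 − 2 + 1 = 0.

H_0 = Z,  H_1 = Z^2,  H_2 = Z.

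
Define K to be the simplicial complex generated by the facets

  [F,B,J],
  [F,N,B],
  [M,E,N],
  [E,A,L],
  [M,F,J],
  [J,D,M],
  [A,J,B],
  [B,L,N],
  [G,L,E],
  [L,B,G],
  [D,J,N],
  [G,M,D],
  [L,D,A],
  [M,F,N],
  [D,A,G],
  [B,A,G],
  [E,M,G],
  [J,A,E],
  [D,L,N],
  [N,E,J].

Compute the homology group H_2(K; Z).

H_2 ≅ 0.

Order the vertices as A < B < D < E < F < G < J < L < M < N. Listing each simplex with vertices in this order, K has dimension 2 with simplices:

  0-simplices (10): A, B, D, E, F, G, J, L, M, N
  1-simplices (30): AB, AD, AE, AG, AJ, AL, BF, BG, BJ, BL, BN, DG, DJ, DL, DM, DN, EG, EJ, EL, EM, EN, FJ, FM, FN, GL, GM, JM, JN, LN, MN
  2-simplices (20): ABG, ABJ, ADG, ADL, AEJ, AEL, BFJ, BFN, BGL, BLN, DGM, DJM, DJN, DLN, EGL, EGM, EJN, EMN, FJM, FMN

so the chain groups are C_0 ≅ Z^10, C_1 ≅ Z^30, C_2 ≅ Z^20.

The boundary map ∂_1: C_1 → C_0 is given by ∂[p,q] = [q] − [p]. For instance
  ∂BF = F − B.
As a 10×30 matrix over Z this has rank 9, with invariant factors (1,1,1,1,1,1,1,1,1).

The boundary map ∂_2: C_2 → C_1 maps a triangle to the signed sum of its edges. For instance
  ∂AEL = EL − AL + AE,
  ∂BGL = GL − BL + BG.
As a 30×20 matrix over Z this has rank 20, with invariant factors (1,1,1,1,1,1,1,1,1,1,1,1,1,1,1,1,1,1,1,2).

Computing H_k = (kernel of ∂_k) / (image of ∂_{k+1}):

  H_2: rank ker ∂_2 − rank ∂_3 = (20 − 20) − 0 = 0, and there is no ∂_3, so H_2 ≅ 0.

(K is a triangulation of the Klein bottle.)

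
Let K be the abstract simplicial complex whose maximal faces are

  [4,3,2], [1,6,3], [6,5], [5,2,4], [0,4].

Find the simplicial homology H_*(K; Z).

We work with the vertex ordering 0 < 1 < 2 < 3 < 4 < 5 < 6. The simplices of K, each written with vertices in increasing order, are:

  0-simplices (7): [0], [1], [2], [3], [4], [5], [6]
  1-simplices (10): [0,4], [1,3], [1,6], [2,3], [2,4], [2,5], [3,4], [3,6], [4,5], [5,6]
  2-simplices (3): [1,3,6], [2,3,4], [2,4,5]

so the chain groups are C_0 ≅ Z^7, C_1 ≅ Z^10, C_2 ≅ Z^3.

The boundary map ∂_1: C_1 → C_0 sends each edge [p,q] (with p < q) to q − p.
This gives a 7×10 integer matrix of rank 6; reducing to Smith normal form yields diagonal entries (1,1,1,1,1,1).

The boundary map ∂_2: C_2 → C_1 maps a triangle to the signed sum of its edges. For instance
  ∂[1,3,6] = [3,6] − [1,6] + [1,3],
  ∂[2,4,5] = [4,5] − [2,5] + [2,4].
This gives a 10×3 integer matrix of rank 3; reducing to Smith normal form yields diagonal entries (1,1,1).

Reading off H_k = ker ∂_k / im ∂_{k+1}:

  H_0: rank C_0 − rank ∂_1 = 7 − 6 = 1, and the invariant factors of ∂_1 are all 1, so H_0 = Z.
  H_1: rank ker ∂_1 − rank ∂_2 = (10 − 6) − 3 = 1, and the invariant factors of ∂_2 are all 1, so H_1 = Z.
  H_2: rank ker ∂_2 − rank ∂_3 = (3 − 3) − 0 = 0, and there is no ∂_3, so H_2 = 0.

As a check, the Euler characteristic is 7 − 10 + 3 = 0, which agrees with 1 − 1 + 0 = 0.

H_0 = Z,  H_1 = Z,  H_2 = 0.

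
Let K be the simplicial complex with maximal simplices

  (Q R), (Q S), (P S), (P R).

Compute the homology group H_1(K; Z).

K has 4 vertices, 4 edges.
rank ∂_1 = 3, rank ∂_2 = 0 ⇒ b_1 = 4 − 3 − 0 = 1. So H_1 = Z.

H_1 = Z.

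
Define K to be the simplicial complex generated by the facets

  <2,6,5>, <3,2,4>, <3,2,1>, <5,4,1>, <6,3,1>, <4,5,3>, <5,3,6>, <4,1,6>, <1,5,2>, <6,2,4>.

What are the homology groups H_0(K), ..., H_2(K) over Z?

H_0 = Z,  H_1 = Z/2Z,  H_2 = 0.

We work with the vertex ordering 1 < 2 < 3 < 4 < 5 < 6. The simplices of K, each written with vertices in increasing order, are:

  0-simplices (6): [1], [2], [3], [4], [5], [6]
  1-simplices (15): [1,2], [1,3], [1,4], [1,5], [1,6], [2,3], [2,4], [2,5], [2,6], [3,4], [3,5], [3,6], [4,5], [4,6], [5,6]
  2-simplices (10): [1,2,3], [1,2,5], [1,3,6], [1,4,5], [1,4,6], [2,3,4], [2,4,6], [2,5,6], [3,4,5], [3,5,6]

giving chain groups C_0 ≅ Z^6, C_1 ≅ Z^15, C_2 ≅ Z^10.

∂_1: C_1 → C_0 sends each edge [p,q] (with p < q) to q − p. For instance
  ∂[2,5] = [5] − [2].
The resulting 6×15 matrix has rank 5, and its Smith normal form has invariant factors (1,1,1,1,1).

Boundary ∂_2: C_2 → C_1 sends each 2-simplex [p,q,r] to [q,r] − [p,r] + [p,q]. For instance
  ∂[1,2,5] = [2,5] − [1,5] + [1,2],
  ∂[3,4,5] = [4,5] − [3,5] + [3,4].
As a 15×10 matrix over Z this has rank 10, with invariant factors (1,1,1,1,1,1,1,1,1,2).

Computing H_k = (kernel of ∂_k) / (image of ∂_{k+1}):

  H_0: rank C_0 − rank ∂_1 = 6 − 5 = 1, and the invariant factors of ∂_1 are all 1, so H_0 = Z.
  H_1: rank ker ∂_1 − rank ∂_2 = (15 − 5) − 10 = 0, and ∂_2 has invariant factor 2 > 1, so H_1 = Z/2Z.
  H_2: rank ker ∂_2 − rank ∂_3 = (10 − 10) − 0 = 0, and there is no ∂_3, so H_2 = 0.

As a check, the Euler characteristic is 6 − 15 + 10 = 1, which agrees with 1 − 0 + 0 = 1.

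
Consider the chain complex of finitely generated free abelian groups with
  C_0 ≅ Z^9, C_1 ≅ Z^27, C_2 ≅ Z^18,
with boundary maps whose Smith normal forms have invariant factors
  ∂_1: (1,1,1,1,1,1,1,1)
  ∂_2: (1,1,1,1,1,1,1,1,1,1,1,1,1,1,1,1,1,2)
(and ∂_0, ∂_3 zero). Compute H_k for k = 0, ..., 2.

H_0: b_0 = 9 − 0 − 8 = 1; torsion from ∂_1 factors > 1: none. So H_0 ≅ Z.
H_1: b_1 = 27 − 8 − 18 = 1; torsion from ∂_2 factors > 1: [2]. So H_1 ≅ Z ⊕ Z_2.
H_2: b_2 = 18 − 18 − 0 = 0; torsion from ∂_3 factors > 1: none. So H_2 ≅ 0.

H_0 ≅ Z,  H_1 ≅ Z ⊕ Z_2,  H_2 = 0.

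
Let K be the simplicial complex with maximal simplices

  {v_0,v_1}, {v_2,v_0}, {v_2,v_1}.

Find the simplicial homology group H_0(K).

H_0 = Z.

Order the vertices as v_0 < v_1 < v_2. Listing each simplex with vertices in this order, K has dimension 1 with simplices:

  0-simplices (3): [v_0], [v_1], [v_2]
  1-simplices (3): [v_0,v_1], [v_0,v_2], [v_1,v_2]

giving chain groups C_0 ≅ Z^3, C_1 ≅ Z^3.

The boundary map ∂_1: C_1 → C_0 is given by ∂[p,q] = [q] − [p]. For instance
  ∂[v_1,v_2] = [v_2] − [v_1].
This gives a 3×3 integer matrix of rank 2; reducing to Smith normal form yields diagonal entries (1,1).

From H_k ≅ ker(∂_k) / im(∂_{k+1}) we obtain:

  H_0: rank C_0 − rank ∂_1 = 3 − 2 = 1, and the invariant factors of ∂_1 are all 1, so H_0 = Z.

(K is a triangulation of the circle S^1.)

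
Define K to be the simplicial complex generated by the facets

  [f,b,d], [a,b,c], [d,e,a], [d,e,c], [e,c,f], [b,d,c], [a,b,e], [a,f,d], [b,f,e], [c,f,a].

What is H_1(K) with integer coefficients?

H_1 = Z/2.

Order the vertices as a < b < c < d < e < f. Listing each simplex with vertices in this order, K has dimension 2 with simplices:

  0-simplices (6): a, b, c, d, e, f
  1-simplices (15): ab, ac, ad, ae, af, bc, bd, be, bf, cd, ce, cf, de, df, ef
  2-simplices (10): abc, abe, acf, ade, adf, bcd, bdf, bef, cde, cef

so the chain groups are C_0 ≅ Z^6, C_1 ≅ Z^15, C_2 ≅ Z^10.

The boundary map ∂_1: C_1 → C_0 maps an edge to its endpoints' difference, ∂[p,q] = q − p.
As a 6×15 matrix over Z this has rank 5, with invariant factors (1,1,1,1,1).

Boundary ∂_2: C_2 → C_1 maps a triangle to the signed sum of its edges. For instance
  ∂bef = ef − bf + be,
  ∂abc = bc − ac + ab.
As a 15×10 matrix over Z this has rank 10, with invariant factors (1,1,1,1,1,1,1,1,1,2).

Now H_k = ker ∂_k / im ∂_{k+1}, so:

  H_1: rank ker ∂_1 − rank ∂_2 = (15 − 5) − 10 = 0, and ∂_2 has invariant factor 2 > 1, so H_1 = Z/2.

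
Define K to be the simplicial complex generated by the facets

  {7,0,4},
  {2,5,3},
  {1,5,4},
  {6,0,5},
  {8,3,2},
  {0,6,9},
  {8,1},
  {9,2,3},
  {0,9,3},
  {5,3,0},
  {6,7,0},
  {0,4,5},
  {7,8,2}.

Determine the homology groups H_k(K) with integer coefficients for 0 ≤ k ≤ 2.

H_0 ≅ Z,  H_1 ≅ Z^2,  H_2 = 0.

Fix the vertex order 0 < 1 < 2 < 3 < 4 < 5 < 6 < 7 < 8 < 9 and write every simplex with vertices in increasing order. Then dim K = 2 and the simplices of K are:

  0-simplices (10): [0], [1], [2], [3], [4], [5], [6], [7], [8], [9]
  1-simplices (23): [0,3], [0,4], [0,5], [0,6], [0,7], [0,9], [1,4], [1,5], [1,8], [2,3], [2,5], [2,7], [2,8], [2,9], [3,5], [3,8], [3,9], [4,5], [4,7], [5,6], [6,7], [6,9], [7,8]
  2-simplices (12): [0,3,5], [0,3,9], [0,4,5], [0,4,7], [0,5,6], [0,6,7], [0,6,9], [1,4,5], [2,3,5], [2,3,8], [2,3,9], [2,7,8]

so the chain groups are C_0 ≅ Z^10, C_1 ≅ Z^23, C_2 ≅ Z^12.

Boundary ∂_1: C_1 → C_0 sends each edge [p,q] (with p < q) to q − p. For instance
  ∂[2,8] = [8] − [2].
As a 10×23 matrix over Z this has rank 9, with invariant factors (1,1,1,1,1,1,1,1,1).

∂_2: C_2 → C_1 sends each 2-simplex [p,q,r] to [q,r] − [p,r] + [p,q]. For instance
  ∂[0,4,7] = [4,7] − [0,7] + [0,4],
  ∂[0,6,9] = [6,9] − [0,9] + [0,6].
The resulting 23×12 matrix has rank 12, and its Smith normal form has invariant factors (1,1,1,1,1,1,1,1,1,1,1,1).

From H_k ≅ ker(∂_k) / im(∂_{k+1}) we obtain:

  H_0: rank C_0 − rank ∂_1 = 10 − 9 = 1, and the invariant factors of ∂_1 are all 1, so H_0 = Z.
  H_1: rank ker ∂_1 − rank ∂_2 = (23 − 9) − 12 = 2, and the invariant factors of ∂_2 are all 1, so H_1 = Z^2.
  H_2: rank ker ∂_2 − rank ∂_3 = (12 − 12) − 0 = 0, and there is no ∂_3, so H_2 = 0.

As a check, the Euler characteristic is 10 − 23 + 12 = -1, which agrees with 1 − 2 + 0 = -1.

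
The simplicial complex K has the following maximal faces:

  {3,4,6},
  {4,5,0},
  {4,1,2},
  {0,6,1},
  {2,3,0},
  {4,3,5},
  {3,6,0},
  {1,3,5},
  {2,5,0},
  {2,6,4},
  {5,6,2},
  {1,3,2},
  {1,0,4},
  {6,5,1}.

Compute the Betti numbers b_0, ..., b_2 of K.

We work with the vertex ordering 0 < 1 < 2 < 3 < 4 < 5 < 6. The simplices of K, each written with vertices in increasing order, are:

  0-simplices (7): [0], [1], [2], [3], [4], [5], [6]
  1-simplices (21): [0,1], [0,2], [0,3], [0,4], [0,5], [0,6], [1,2], [1,3], [1,4], [1,5], [1,6], [2,3], [2,4], [2,5], [2,6], [3,4], [3,5], [3,6], [4,5], [4,6], [5,6]
  2-simplices (14): [0,1,4], [0,1,6], [0,2,3], [0,2,5], [0,3,6], [0,4,5], [1,2,3], [1,2,4], [1,3,5], [1,5,6], [2,4,6], [2,5,6], [3,4,5], [3,4,6]

so the chain groups are C_0 ≅ Z^7, C_1 ≅ Z^21, C_2 ≅ Z^14.

The boundary map ∂_1: C_1 → C_0 maps an edge to its endpoints' difference, ∂[p,q] = q − p. For instance
  ∂[0,5] = [5] − [0].
This gives a 7×21 integer matrix of rank 6; reducing to Smith normal form yields diagonal entries (1,1,1,1,1,1).

The boundary map ∂_2: C_2 → C_1 sends each 2-simplex [p,q,r] to [q,r] − [p,r] + [p,q]. For instance
  ∂[2,4,6] = [4,6] − [2,6] + [2,4],
  ∂[0,2,3] = [2,3] − [0,3] + [0,2].
The resulting 21×14 matrix has rank 13, and its Smith normal form has invariant factors (1,1,1,1,1,1,1,1,1,1,1,1,1).

Now H_k = ker ∂_k / im ∂_{k+1}, so:

  H_0: rank C_0 − rank ∂_1 = 7 − 6 = 1, and the invariant factors of ∂_1 are all 1, so H_0 ≅ Z.
  H_1: rank ker ∂_1 − rank ∂_2 = (21 − 6) − 13 = 2, and the invariant factors of ∂_2 are all 1, so H_1 ≅ Z^2.
  H_2: rank ker ∂_2 − rank ∂_3 = (14 − 13) − 0 = 1, and there is no ∂_3, so H_2 ≅ Z.

(K is a triangulation of the torus T^2.)

Hence the Betti numbers are b_0 = 1, b_1 = 2, b_2 = 1.

b_0 = 1, b_1 = 2, b_2 = 1.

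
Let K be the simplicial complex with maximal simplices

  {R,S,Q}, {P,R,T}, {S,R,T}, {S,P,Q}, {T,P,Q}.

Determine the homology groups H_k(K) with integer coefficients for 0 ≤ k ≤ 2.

Fix the vertex order P < Q < R < S < T and write every simplex with vertices in increasing order. Then dim K = 2 and the simplices of K are:

  0-simplices (5): P, Q, R, S, T
  1-simplices (10): PQ, PR, PS, PT, QR, QS, QT, RS, RT, ST
  2-simplices (5): PQS, PQT, PRT, QRS, RST

so the chain groups are C_0 ≅ Z^5, C_1 ≅ Z^10, C_2 ≅ Z^5.

The boundary map ∂_1: C_1 → C_0 maps an edge to its endpoints' difference, ∂[p,q] = q − p. For instance
  ∂RS = S − R.
The resulting 5×10 matrix has rank 4, and its Smith normal form has invariant factors (1,1,1,1).

The boundary map ∂_2: C_2 → C_1 maps a triangle to the signed sum of its edges. For instance
  ∂QRS = RS − QS + QR,
  ∂PRT = RT − PT + PR.
The resulting 10×5 matrix has rank 5, and its Smith normal form has invariant factors (1,1,1,1,1).

From H_k ≅ ker(∂_k) / im(∂_{k+1}) we obtain:

  H_0: rank C_0 − rank ∂_1 = 5 − 4 = 1, and the invariant factors of ∂_1 are all 1, so H_0 = Z.
  H_1: rank ker ∂_1 − rank ∂_2 = (10 − 4) − 5 = 1, and the invariant factors of ∂_2 are all 1, so H_1 = Z.
  H_2: rank ker ∂_2 − rank ∂_3 = (5 − 5) − 0 = 0, and there is no ∂_3, so H_2 = 0.

H_0 = Z,  H_1 = Z,  H_2 = 0.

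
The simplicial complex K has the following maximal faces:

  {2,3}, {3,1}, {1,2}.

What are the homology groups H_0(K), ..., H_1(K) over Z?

We work with the vertex ordering 1 < 2 < 3. The simplices of K, each written with vertices in increasing order, are:

  0-simplices (3): [1], [2], [3]
  1-simplices (3): [1,2], [1,3], [2,3]

giving chain groups C_0 ≅ Z^3, C_1 ≅ Z^3.

Boundary ∂_1: C_1 → C_0 maps an edge to its endpoints' difference, ∂[p,q] = q − p. For instance
  ∂[2,3] = [3] − [2].
The 3×3 boundary matrix has rank 2 and Smith normal form diag(1,1).

Reading off H_k = ker ∂_k / im ∂_{k+1}:

  H_0: rank C_0 − rank ∂_1 = 3 − 2 = 1, and the invariant factors of ∂_1 are all 1, so H_0 = Z.
  H_1: rank ker ∂_1 − rank ∂_2 = (3 − 2) − 0 = 1, and there is no ∂_2, so H_1 = Z.

As a check, the Euler characteristic is 3 − 3 = 0, which agrees with 1 − 1 = 0.

H_0 = Z,  H_1 = Z.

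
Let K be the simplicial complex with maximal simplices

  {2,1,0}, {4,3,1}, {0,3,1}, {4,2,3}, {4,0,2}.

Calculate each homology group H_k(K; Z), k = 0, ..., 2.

Order the vertices as 0 < 1 < 2 < 3 < 4. Listing each simplex with vertices in this order, K has dimension 2 with simplices:

  0-simplices (5): [0], [1], [2], [3], [4]
  1-simplices (10): [0,1], [0,2], [0,3], [0,4], [1,2], [1,3], [1,4], [2,3], [2,4], [3,4]
  2-simplices (5): [0,1,2], [0,1,3], [0,2,4], [1,3,4], [2,3,4]

so the chain groups are C_0 ≅ Z^5, C_1 ≅ Z^10, C_2 ≅ Z^5.

The boundary map ∂_1: C_1 → C_0 is given by ∂[p,q] = [q] − [p]. For instance
  ∂[0,1] = [1] − [0].
This gives a 5×10 integer matrix of rank 4; reducing to Smith normal form yields diagonal entries (1,1,1,1).

Boundary ∂_2: C_2 → C_1 maps a triangle to the signed sum of its edges. For instance
  ∂[2,3,4] = [3,4] − [2,4] + [2,3],
  ∂[0,1,3] = [1,3] − [0,3] + [0,1].
This gives a 10×5 integer matrix of rank 5; reducing to Smith normal form yields diagonal entries (1,1,1,1,1).

Now H_k = ker ∂_k / im ∂_{k+1}, so:

  H_0: rank C_0 − rank ∂_1 = 5 − 4 = 1, and the invariant factors of ∂_1 are all 1, so H_0 ≅ Z.
  H_1: rank ker ∂_1 − rank ∂_2 = (10 − 4) − 5 = 1, and the invariant factors of ∂_2 are all 1, so H_1 ≅ Z.
  H_2: rank ker ∂_2 − rank ∂_3 = (5 − 5) − 0 = 0, and there is no ∂_3, so H_2 ≅ 0.

H_0 ≅ Z,  H_1 ≅ Z,  H_2 = 0.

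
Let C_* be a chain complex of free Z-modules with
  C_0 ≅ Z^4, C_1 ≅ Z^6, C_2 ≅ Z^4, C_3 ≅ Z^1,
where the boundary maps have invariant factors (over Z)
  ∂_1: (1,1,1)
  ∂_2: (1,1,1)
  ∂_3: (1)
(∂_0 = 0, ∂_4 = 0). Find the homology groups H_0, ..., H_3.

H_0 = Z,  H_1 = 0,  H_2 = 0,  H_3 = 0.

H_0: b_0 = 4 − 0 − 3 = 1; torsion from ∂_1 factors > 1: none. So H_0 = Z.
H_1: b_1 = 6 − 3 − 3 = 0; torsion from ∂_2 factors > 1: none. So H_1 = 0.
H_2: b_2 = 4 − 3 − 1 = 0; torsion from ∂_3 factors > 1: none. So H_2 = 0.
H_3: b_3 = 1 − 1 − 0 = 0; torsion from ∂_4 factors > 1: none. So H_3 = 0.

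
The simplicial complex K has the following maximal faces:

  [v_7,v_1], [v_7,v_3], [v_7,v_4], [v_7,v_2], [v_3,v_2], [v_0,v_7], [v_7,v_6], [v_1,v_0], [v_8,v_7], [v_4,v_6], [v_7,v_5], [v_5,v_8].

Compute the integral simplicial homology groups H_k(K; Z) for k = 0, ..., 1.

We work with the vertex ordering v_0 < v_1 < v_2 < v_3 < v_4 < v_5 < v_6 < v_7 < v_8. The simplices of K, each written with vertices in increasing order, are:

  0-simplices (9): [v_0], [v_1], [v_2], [v_3], [v_4], [v_5], [v_6], [v_7], [v_8]
  1-simplices (12): [v_0,v_1], [v_0,v_7], [v_1,v_7], [v_2,v_3], [v_2,v_7], [v_3,v_7], [v_4,v_6], [v_4,v_7], [v_5,v_7], [v_5,v_8], [v_6,v_7], [v_7,v_8]

giving chain groups C_0 ≅ Z^9, C_1 ≅ Z^12.

Boundary ∂_1: C_1 → C_0 sends each edge [p,q] (with p < q) to q − p. For instance
  ∂[v_5,v_8] = [v_8] − [v_5].
The 9×12 boundary matrix has rank 8 and Smith normal form diag(1,1,1,1,1,1,1,1).

Computing H_k = (kernel of ∂_k) / (image of ∂_{k+1}):

  H_0: rank C_0 − rank ∂_1 = 9 − 8 = 1, and the invariant factors of ∂_1 are all 1, so H_0 = Z.
  H_1: rank ker ∂_1 − rank ∂_2 = (12 − 8) − 0 = 4, and there is no ∂_2, so H_1 = Z^4.

As a check, the Euler characteristic is 9 − 12 = -3, which agrees with 1 − 4 = -3.

H_0 = Z,  H_1 = Z^4.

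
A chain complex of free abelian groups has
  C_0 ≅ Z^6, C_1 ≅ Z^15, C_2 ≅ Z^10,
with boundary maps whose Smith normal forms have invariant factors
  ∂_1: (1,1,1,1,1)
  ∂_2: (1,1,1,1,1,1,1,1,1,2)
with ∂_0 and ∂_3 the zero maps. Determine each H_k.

H_0 ≅ Z,  H_1 ≅ Z/2Z,  H_2 = 0.

H_0: b_0 = 6 − 0 − 5 = 1; torsion from ∂_1 factors > 1: none. So H_0 ≅ Z.
H_1: b_1 = 15 − 5 − 10 = 0; torsion from ∂_2 factors > 1: [2]. So H_1 ≅ Z/2Z.
H_2: b_2 = 10 − 10 − 0 = 0; torsion from ∂_3 factors > 1: none. So H_2 ≅ 0.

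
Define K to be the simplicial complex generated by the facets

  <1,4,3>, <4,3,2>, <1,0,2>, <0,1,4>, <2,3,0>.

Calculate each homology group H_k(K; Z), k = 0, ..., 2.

H_0 ≅ Z,  H_1 ≅ Z,  H_2 = 0.

Fix the vertex order 0 < 1 < 2 < 3 < 4 and write every simplex with vertices in increasing order. Then dim K = 2 and the simplices of K are:

  0-simplices (5): [0], [1], [2], [3], [4]
  1-simplices (10): [0,1], [0,2], [0,3], [0,4], [1,2], [1,3], [1,4], [2,3], [2,4], [3,4]
  2-simplices (5): [0,1,2], [0,1,4], [0,2,3], [1,3,4], [2,3,4]

Hence C_0 ≅ Z^5, C_1 ≅ Z^10, C_2 ≅ Z^5.

Boundary ∂_1: C_1 → C_0 is given by ∂[p,q] = [q] − [p]. For instance
  ∂[0,4] = [4] − [0].
As a 5×10 matrix over Z this has rank 4, with invariant factors (1,1,1,1).

The boundary map ∂_2: C_2 → C_1 acts by ∂[p,q,r] = [q,r] − [p,r] + [p,q]. For instance
  ∂[0,1,2] = [1,2] − [0,2] + [0,1],
  ∂[0,2,3] = [2,3] − [0,3] + [0,2].
This gives a 10×5 integer matrix of rank 5; reducing to Smith normal form yields diagonal entries (1,1,1,1,1).

From H_k ≅ ker(∂_k) / im(∂_{k+1}) we obtain:

  H_0: rank C_0 − rank ∂_1 = 5 − 4 = 1, and the invariant factors of ∂_1 are all 1, so H_0 = Z.
  H_1: rank ker ∂_1 − rank ∂_2 = (10 − 4) − 5 = 1, and the invariant factors of ∂_2 are all 1, so H_1 = Z.
  H_2: rank ker ∂_2 − rank ∂_3 = (5 − 5) − 0 = 0, and there is no ∂_3, so H_2 = 0.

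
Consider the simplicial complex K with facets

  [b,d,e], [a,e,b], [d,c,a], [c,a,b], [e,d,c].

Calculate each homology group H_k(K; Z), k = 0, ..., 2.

K has 5 vertices, 10 edges, 5 triangles.
rank ∂_0 = 0, rank ∂_1 = 4 ⇒ b_0 = 5 − 0 − 4 = 1; all invariant factors of ∂_1 are 1 so no torsion. So H_0 = Z.
rank ∂_1 = 4, rank ∂_2 = 5 ⇒ b_1 = 10 − 4 − 5 = 1; all invariant factors of ∂_2 are 1 so no torsion. So H_1 = Z.
rank ∂_2 = 5, rank ∂_3 = 0 ⇒ b_2 = 5 − 5 − 0 = 0. So H_2 = 0.

H_0 = Z,  H_1 = Z,  H_2 = 0.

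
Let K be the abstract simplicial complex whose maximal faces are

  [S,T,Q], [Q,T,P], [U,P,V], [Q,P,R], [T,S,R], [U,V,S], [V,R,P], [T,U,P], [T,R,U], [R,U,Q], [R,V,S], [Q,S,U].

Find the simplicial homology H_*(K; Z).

Order the vertices as P < Q < R < S < T < U < V. Listing each simplex with vertices in this order, K has dimension 2 with simplices:

  0-simplices (7): P, Q, R, S, T, U, V
  1-simplices (18): PQ, PR, PT, PU, PV, QR, QS, QT, QU, RS, RT, RU, RV, ST, SU, SV, TU, UV
  2-simplices (12): PQR, PQT, PRV, PTU, PUV, QRU, QST, QSU, RST, RSV, RTU, SUV

giving chain groups C_0 ≅ Z^7, C_1 ≅ Z^18, C_2 ≅ Z^12.

Boundary ∂_1: C_1 → C_0 maps an edge to its endpoints' difference, ∂[p,q] = q − p.
As a 7×18 matrix over Z this has rank 6, with invariant factors (1,1,1,1,1,1).

∂_2: C_2 → C_1 acts by ∂[p,q,r] = [q,r] − [p,r] + [p,q]. For instance
  ∂PUV = UV − PV + PU,
  ∂RSV = SV − RV + RS.
This gives a 18×12 integer matrix of rank 12; reducing to Smith normal form yields diagonal entries (1,1,1,1,1,1,1,1,1,1,1,2).

From H_k ≅ ker(∂_k) / im(∂_{k+1}) we obtain:

  H_0: rank C_0 − rank ∂_1 = 7 − 6 = 1, and the invariant factors of ∂_1 are all 1, so H_0 ≅ Z.
  H_1: rank ker ∂_1 − rank ∂_2 = (18 − 6) − 12 = 0, and ∂_2 has invariant factor 2 > 1, so H_1 ≅ Z/2Z.
  H_2: rank ker ∂_2 − rank ∂_3 = (12 − 12) − 0 = 0, and there is no ∂_3, so H_2 ≅ 0.

As a check, the Euler characteristic is 7 − 18 + 12 = 1, which agrees with 1 − 0 + 0 = 1.
(K is a triangulation of the real projective plane RP^2.)

H_0 = Z,  H_1 = Z/2Z,  H_2 = 0.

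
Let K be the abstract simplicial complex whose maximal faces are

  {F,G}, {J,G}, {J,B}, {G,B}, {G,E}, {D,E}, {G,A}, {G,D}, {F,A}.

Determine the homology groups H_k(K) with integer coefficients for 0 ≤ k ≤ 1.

H_0 ≅ Z,  H_1 ≅ Z^3.

We work with the vertex ordering A < B < D < E < F < G < J. The simplices of K, each written with vertices in increasing order, are:

  0-simplices (7): A, B, D, E, F, G, J
  1-simplices (9): AF, AG, BG, BJ, DE, DG, EG, FG, GJ

giving chain groups C_0 ≅ Z^7, C_1 ≅ Z^9.

Boundary ∂_1: C_1 → C_0 maps an edge to its endpoints' difference, ∂[p,q] = q − p.
This gives a 7×9 integer matrix of rank 6; reducing to Smith normal form yields diagonal entries (1,1,1,1,1,1).

Computing H_k = (kernel of ∂_k) / (image of ∂_{k+1}):

  H_0: rank C_0 − rank ∂_1 = 7 − 6 = 1, and the invariant factors of ∂_1 are all 1, so H_0 ≅ Z.
  H_1: rank ker ∂_1 − rank ∂_2 = (9 − 6) − 0 = 3, and there is no ∂_2, so H_1 ≅ Z^3.

(K is a triangulation of a wedge of 3 circles.)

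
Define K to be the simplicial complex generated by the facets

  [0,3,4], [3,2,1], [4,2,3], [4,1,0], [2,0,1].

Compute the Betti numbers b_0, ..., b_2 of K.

b_0 = 1, b_1 = 1, b_2 = 0.

We work with the vertex ordering 0 < 1 < 2 < 3 < 4. The simplices of K, each written with vertices in increasing order, are:

  0-simplices (5): [0], [1], [2], [3], [4]
  1-simplices (10): [0,1], [0,2], [0,3], [0,4], [1,2], [1,3], [1,4], [2,3], [2,4], [3,4]
  2-simplices (5): [0,1,2], [0,1,4], [0,3,4], [1,2,3], [2,3,4]

giving chain groups C_0 ≅ Z^5, C_1 ≅ Z^10, C_2 ≅ Z^5.

Boundary ∂_1: C_1 → C_0 is given by ∂[p,q] = [q] − [p].
This gives a 5×10 integer matrix of rank 4; reducing to Smith normal form yields diagonal entries (1,1,1,1).

The boundary map ∂_2: C_2 → C_1 sends each 2-simplex [p,q,r] to [q,r] − [p,r] + [p,q]. For instance
  ∂[0,1,4] = [1,4] − [0,4] + [0,1],
  ∂[2,3,4] = [3,4] − [2,4] + [2,3].
As a 10×5 matrix over Z this has rank 5, with invariant factors (1,1,1,1,1).

Reading off H_k = ker ∂_k / im ∂_{k+1}:

  H_0: rank C_0 − rank ∂_1 = 5 − 4 = 1, and the invariant factors of ∂_1 are all 1, so H_0 = Z.
  H_1: rank ker ∂_1 − rank ∂_2 = (10 − 4) − 5 = 1, and the invariant factors of ∂_2 are all 1, so H_1 = Z.
  H_2: rank ker ∂_2 − rank ∂_3 = (5 − 5) − 0 = 0, and there is no ∂_3, so H_2 = 0.

As a check, the Euler characteristic is 5 − 10 + 5 = 0, which agrees with 1 − 1 + 0 = 0.

Hence the Betti numbers are b_0 = 1, b_1 = 1, b_2 = 0.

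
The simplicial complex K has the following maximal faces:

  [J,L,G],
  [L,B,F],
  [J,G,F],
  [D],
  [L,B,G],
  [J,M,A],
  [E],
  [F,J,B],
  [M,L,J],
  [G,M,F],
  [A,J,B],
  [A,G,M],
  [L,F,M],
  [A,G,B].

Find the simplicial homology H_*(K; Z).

H_0 = Z^3,  H_1 = Z/2,  H_2 = 0.

Take the total order A < B < D < E < F < G < J < L < M on the vertex set. Then K (dimension 2) consists of the simplices:

  0-simplices (9): A, B, D, E, F, G, J, L, M
  1-simplices (18): AB, AG, AJ, AM, BF, BG, BJ, BL, FG, FJ, FL, FM, GJ, GL, GM, JL, JM, LM
  2-simplices (12): ABG, ABJ, AGM, AJM, BFJ, BFL, BGL, FGJ, FGM, FLM, GJL, JLM

so the chain groups are C_0 ≅ Z^9, C_1 ≅ Z^18, C_2 ≅ Z^12.

∂_1: C_1 → C_0 maps an edge to its endpoints' difference, ∂[p,q] = q − p.
As a 9×18 matrix over Z this has rank 6, with invariant factors (1,1,1,1,1,1).

The boundary map ∂_2: C_2 → C_1 maps a triangle to the signed sum of its edges. For instance
  ∂ABJ = BJ − AJ + AB,
  ∂FLM = LM − FM + FL.
This gives a 18×12 integer matrix of rank 12; reducing to Smith normal form yields diagonal entries (1,1,1,1,1,1,1,1,1,1,1,2).

From H_k ≅ ker(∂_k) / im(∂_{k+1}) we obtain:

  H_0: rank C_0 − rank ∂_1 = 9 − 6 = 3, and the invariant factors of ∂_1 are all 1, so H_0 = Z^3.
  H_1: rank ker ∂_1 − rank ∂_2 = (18 − 6) − 12 = 0, and ∂_2 has invariant factor 2 > 1, so H_1 = Z/2.
  H_2: rank ker ∂_2 − rank ∂_3 = (12 − 12) − 0 = 0, and there is no ∂_3, so H_2 = 0.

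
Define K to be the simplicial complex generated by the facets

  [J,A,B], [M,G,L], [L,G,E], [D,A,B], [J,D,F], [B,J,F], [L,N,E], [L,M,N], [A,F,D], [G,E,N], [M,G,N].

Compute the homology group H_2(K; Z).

H_2 ≅ Z.

Order the vertices as A < B < D < E < F < G < J < L < M < N. Listing each simplex with vertices in this order, K has dimension 2 with simplices:

  0-simplices (10): A, B, D, E, F, G, J, L, M, N
  1-simplices (19): AB, AD, AF, AJ, BD, BF, BJ, DF, DJ, EG, EL, EN, FJ, GL, GM, GN, LM, LN, MN
  2-simplices (11): ABD, ABJ, ADF, BFJ, DFJ, EGL, EGN, ELN, GLM, GMN, LMN

giving chain groups C_0 ≅ Z^10, C_1 ≅ Z^19, C_2 ≅ Z^11.

Boundary ∂_1: C_1 → C_0 maps an edge to its endpoints' difference, ∂[p,q] = q − p. For instance
  ∂BJ = J − B.
This gives a 10×19 integer matrix of rank 8; reducing to Smith normal form yields diagonal entries (1,1,1,1,1,1,1,1).

Boundary ∂_2: C_2 → C_1 maps a triangle to the signed sum of its edges. For instance
  ∂EGN = GN − EN + EG,
  ∂ABD = BD − AD + AB.
As a 19×11 matrix over Z this has rank 10, with invariant factors (1,1,1,1,1,1,1,1,1,1).

From H_k ≅ ker(∂_k) / im(∂_{k+1}) we obtain:

  H_2: rank ker ∂_2 − rank ∂_3 = (11 − 10) − 0 = 1, and there is no ∂_3, so H_2 ≅ Z.

(K is a triangulation of the disjoint union of the 2-sphere S^2 and the Möbius band.)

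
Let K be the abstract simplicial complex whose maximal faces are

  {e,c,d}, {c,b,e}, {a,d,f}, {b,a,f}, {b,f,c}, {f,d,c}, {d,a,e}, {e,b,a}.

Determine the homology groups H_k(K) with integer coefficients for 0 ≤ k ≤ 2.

H_0 = Z,  H_1 = 0,  H_2 = Z.

K has 6 vertices, 12 edges, 8 triangles.
rank ∂_0 = 0, rank ∂_1 = 5 ⇒ b_0 = 6 − 0 − 5 = 1; all invariant factors of ∂_1 are 1 so no torsion. So H_0 = Z.
rank ∂_1 = 5, rank ∂_2 = 7 ⇒ b_1 = 12 − 5 − 7 = 0; all invariant factors of ∂_2 are 1 so no torsion. So H_1 = 0.
rank ∂_2 = 7, rank ∂_3 = 0 ⇒ b_2 = 8 − 7 − 0 = 1. So H_2 = Z.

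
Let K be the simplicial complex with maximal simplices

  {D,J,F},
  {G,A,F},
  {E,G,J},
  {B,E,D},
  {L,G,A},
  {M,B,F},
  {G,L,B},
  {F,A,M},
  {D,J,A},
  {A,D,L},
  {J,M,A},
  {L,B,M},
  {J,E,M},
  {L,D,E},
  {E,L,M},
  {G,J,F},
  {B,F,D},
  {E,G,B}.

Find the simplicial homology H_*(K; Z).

H_0 = Z,  H_1 = Z ⊕ Z/2Z,  H_2 = 0.

Take the total order A < B < D < E < F < G < J < L < M on the vertex set. Then K (dimension 2) consists of the simplices:

  0-simplices (9): A, B, D, E, F, G, J, L, M
  1-simplices (27): AD, AF, AG, AJ, AL, AM, BD, BE, BF, BG, BL, BM, DE, DF, DJ, DL, EG, EJ, EL, EM, FG, FJ, FM, GJ, GL, JM, LM
  2-simplices (18): ADJ, ADL, AFG, AFM, AGL, AJM, BDE, BDF, BEG, BFM, BGL, BLM, DEL, DFJ, EGJ, EJM, ELM, FGJ

giving chain groups C_0 ≅ Z^9, C_1 ≅ Z^27, C_2 ≅ Z^18.

Boundary ∂_1: C_1 → C_0 maps an edge to its endpoints' difference, ∂[p,q] = q − p. For instance
  ∂EG = G − E.
The 9×27 boundary matrix has rank 8 and Smith normal form diag(1,1,1,1,1,1,1,1).

Boundary ∂_2: C_2 → C_1 sends each 2-simplex [p,q,r] to [q,r] − [p,r] + [p,q]. For instance
  ∂DFJ = FJ − DJ + DF,
  ∂AFG = FG − AG + AF.
The resulting 27×18 matrix has rank 18, and its Smith normal form has invariant factors (1,1,1,1,1,1,1,1,1,1,1,1,1,1,1,1,1,2).

Reading off H_k = ker ∂_k / im ∂_{k+1}:

  H_0: rank C_0 − rank ∂_1 = 9 − 8 = 1, and the invariant factors of ∂_1 are all 1, so H_0 = Z.
  H_1: rank ker ∂_1 − rank ∂_2 = (27 − 8) − 18 = 1, and ∂_2 has invariant factor 2 > 1, so H_1 = Z ⊕ Z/2Z.
  H_2: rank ker ∂_2 − rank ∂_3 = (18 − 18) − 0 = 0, and there is no ∂_3, so H_2 = 0.

As a check, the Euler characteristic is 9 − 27 + 18 = 0, which agrees with 1 − 1 + 0 = 0.
(K is a triangulation of the Klein bottle.)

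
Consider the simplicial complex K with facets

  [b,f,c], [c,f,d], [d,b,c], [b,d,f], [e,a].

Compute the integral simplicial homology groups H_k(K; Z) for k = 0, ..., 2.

H_0 = Z^2,  H_1 = 0,  H_2 = Z.

Order the vertices as a < b < c < d < e < f. Listing each simplex with vertices in this order, K has dimension 2 with simplices:

  0-simplices (6): a, b, c, d, e, f
  1-simplices (7): ae, bc, bd, bf, cd, cf, df
  2-simplices (4): bcd, bcf, bdf, cdf

so the chain groups are C_0 ≅ Z^6, C_1 ≅ Z^7, C_2 ≅ Z^4.

The boundary map ∂_1: C_1 → C_0 sends each edge [p,q] (with p < q) to q − p. For instance
  ∂cd = d − c.
This gives a 6×7 integer matrix of rank 4; reducing to Smith normal form yields diagonal entries (1,1,1,1).

Boundary ∂_2: C_2 → C_1 maps a triangle to the signed sum of its edges. For instance
  ∂bcf = cf − bf + bc,
  ∂bdf = df − bf + bd.
The resulting 7×4 matrix has rank 3, and its Smith normal form has invariant factors (1,1,1).

Reading off H_k = ker ∂_k / im ∂_{k+1}:

  H_0: rank C_0 − rank ∂_1 = 6 − 4 = 2, and the invariant factors of ∂_1 are all 1, so H_0 ≅ Z^2.
  H_1: rank ker ∂_1 − rank ∂_2 = (7 − 4) − 3 = 0, and the invariant factors of ∂_2 are all 1, so H_1 ≅ 0.
  H_2: rank ker ∂_2 − rank ∂_3 = (4 − 3) − 0 = 1, and there is no ∂_3, so H_2 ≅ Z.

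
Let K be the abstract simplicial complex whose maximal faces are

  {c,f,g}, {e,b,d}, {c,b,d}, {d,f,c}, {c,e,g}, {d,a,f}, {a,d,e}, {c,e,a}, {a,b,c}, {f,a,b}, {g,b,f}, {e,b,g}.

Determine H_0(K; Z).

Fix the vertex order a < b < c < d < e < f < g and write every simplex with vertices in increasing order. Then dim K = 2 and the simplices of K are:

  0-simplices (7): a, b, c, d, e, f, g
  1-simplices (18): ab, ac, ad, ae, af, bc, bd, be, bf, bg, cd, ce, cf, cg, de, df, eg, fg
  2-simplices (12): abc, abf, ace, ade, adf, bcd, bde, beg, bfg, cdf, ceg, cfg

so the chain groups are C_0 ≅ Z^7, C_1 ≅ Z^18, C_2 ≅ Z^12.

Boundary ∂_1: C_1 → C_0 maps an edge to its endpoints' difference, ∂[p,q] = q − p. For instance
  ∂cf = f − c.
This gives a 7×18 integer matrix of rank 6; reducing to Smith normal form yields diagonal entries (1,1,1,1,1,1).

Boundary ∂_2: C_2 → C_1 maps a triangle to the signed sum of its edges. For instance
  ∂cdf = df − cf + cd,
  ∂bfg = fg − bg + bf.
The 18×12 boundary matrix has rank 12 and Smith normal form diag(1,1,1,1,1,1,1,1,1,1,1,2).

Computing H_k = (kernel of ∂_k) / (image of ∂_{k+1}):

  H_0: rank C_0 − rank ∂_1 = 7 − 6 = 1, and the invariant factors of ∂_1 are all 1, so H_0 = Z.

(K is a triangulation of the real projective plane RP^2.)

H_0 = Z.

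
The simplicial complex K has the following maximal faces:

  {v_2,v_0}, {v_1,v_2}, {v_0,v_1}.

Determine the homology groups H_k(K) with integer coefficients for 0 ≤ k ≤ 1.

Fix the vertex order v_0 < v_1 < v_2 and write every simplex with vertices in increasing order. Then dim K = 1 and the simplices of K are:

  0-simplices (3): [v_0], [v_1], [v_2]
  1-simplices (3): [v_0,v_1], [v_0,v_2], [v_1,v_2]

Hence C_0 ≅ Z^3, C_1 ≅ Z^3.

The boundary map ∂_1: C_1 → C_0 is given by ∂[p,q] = [q] − [p]. For instance
  ∂[v_0,v_2] = [v_2] − [v_0].
As a 3×3 matrix over Z this has rank 2, with invariant factors (1,1).

Now H_k = ker ∂_k / im ∂_{k+1}, so:

  H_0: rank C_0 − rank ∂_1 = 3 − 2 = 1, and the invariant factors of ∂_1 are all 1, so H_0 = Z.
  H_1: rank ker ∂_1 − rank ∂_2 = (3 − 2) − 0 = 1, and there is no ∂_2, so H_1 = Z.

H_0 ≅ Z,  H_1 ≅ Z.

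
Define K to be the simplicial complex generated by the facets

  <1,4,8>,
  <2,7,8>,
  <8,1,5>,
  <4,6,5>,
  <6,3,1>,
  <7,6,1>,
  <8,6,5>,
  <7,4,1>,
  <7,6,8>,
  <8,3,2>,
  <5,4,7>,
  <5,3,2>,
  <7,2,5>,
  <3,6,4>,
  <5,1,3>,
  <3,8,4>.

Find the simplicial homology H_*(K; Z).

K has 8 vertices, 24 edges, 16 triangles.
rank ∂_0 = 0, rank ∂_1 = 7 ⇒ b_0 = 8 − 0 − 7 = 1; all invariant factors of ∂_1 are 1 so no torsion. So H_0 ≅ Z.
rank ∂_1 = 7, rank ∂_2 = 15 ⇒ b_1 = 24 − 7 − 15 = 2; all invariant factors of ∂_2 are 1 so no torsion. So H_1 ≅ Z^2.
rank ∂_2 = 15, rank ∂_3 = 0 ⇒ b_2 = 16 − 15 − 0 = 1. So H_2 ≅ Z.

H_0 = Z,  H_1 = Z^2,  H_2 = Z.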